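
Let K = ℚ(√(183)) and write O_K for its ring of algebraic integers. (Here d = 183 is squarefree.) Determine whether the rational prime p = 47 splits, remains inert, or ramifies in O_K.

183 mod 4 = 3, hence disc K = 4·183 = 732 and O_K = ℤ[√183].
47 ∤ 732, so 47 is unramified.
Compute (183/47) via Euler: 42^((47-1)/2) mod 47 = 1, so (183/47) = 1.
d is a quadratic residue mod p, hence 47 splits in O_K.

split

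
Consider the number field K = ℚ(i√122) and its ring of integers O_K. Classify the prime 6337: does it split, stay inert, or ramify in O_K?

inert — (6337) stays prime in O_K

d = -122 ≡ 2 (mod 4), so O_K = ℤ[√-122] and disc(K) = 4d = -488.
disc(K) = -488 is not divisible by 6337; 6337 is unramified.
Legendre symbol by Euler's criterion: (-122/6337) ≡ (-122)^3168 ≡ 6336 (mod 6337), i.e. (-122/6337) = -1.
Legendre symbol -1 ⇒ 6337 is inert.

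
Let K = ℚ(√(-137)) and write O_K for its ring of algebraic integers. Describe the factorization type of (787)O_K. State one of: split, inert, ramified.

Since -137 ≢ 1 mod 4, the ring of integers is ℤ[√-137] with discriminant 4·(-137) = -548.
Since gcd(787, -548) = 1 the prime 787 does not ramify.
Compute (-137/787) via Euler: 650^((787-1)/2) mod 787 = 1, so (-137/787) = 1.
Legendre symbol 1 ⇒ 787 is split.

split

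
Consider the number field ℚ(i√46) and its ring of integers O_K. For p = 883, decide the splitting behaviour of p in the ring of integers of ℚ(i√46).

inert

Since -46 ≢ 1 mod 4, the ring of integers is ℤ[√-46] with discriminant 4·(-46) = -184.
disc(K) = -184 is not divisible by 883; 883 is unramified.
Compute (-46/883) via Euler: 837^((883-1)/2) mod 883 = 882, so (-46/883) = -1.
d is a non-residue mod p, hence 883 remains inert in O_K.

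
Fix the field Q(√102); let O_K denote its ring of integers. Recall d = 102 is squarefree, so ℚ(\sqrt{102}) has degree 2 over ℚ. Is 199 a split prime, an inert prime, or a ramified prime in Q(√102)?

102 mod 4 = 2, hence disc K = 4·102 = 408 and O_K = ℤ[√102].
199 ∤ 408, so 199 is unramified.
(102/199) = 102^99 mod 199 = 1, giving Legendre symbol 1.
(102/199) = 1, so 199 splits.

199 splits in O_K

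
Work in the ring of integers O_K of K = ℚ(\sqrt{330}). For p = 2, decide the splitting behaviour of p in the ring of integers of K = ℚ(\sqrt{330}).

ramified — (2) = 𝔭²

330 mod 4 = 2, hence disc K = 4·330 = 1320 and O_K = ℤ[√330].
Ramification test: 2 | 1320. The prime 2 ramifies in K.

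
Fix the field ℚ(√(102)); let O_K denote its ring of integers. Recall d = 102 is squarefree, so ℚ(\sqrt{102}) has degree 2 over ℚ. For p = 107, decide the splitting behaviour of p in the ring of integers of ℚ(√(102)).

102 mod 4 = 2, hence disc K = 4·102 = 408 and O_K = ℤ[√102].
107 ∤ 408, so 107 is unramified.
Euler's criterion: 102^53 mod 107 = 1. Thus (102|107) = 1.
(102/107) = 1, so 107 splits.

splits completely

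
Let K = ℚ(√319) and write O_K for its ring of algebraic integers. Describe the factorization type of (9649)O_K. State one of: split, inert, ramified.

split — (9649) = 𝔭₁𝔭₂ with 𝔭₁ ≠ 𝔭₂

Since 319 ≢ 1 mod 4, the ring of integers is ℤ[√319] with discriminant 4·319 = 1276.
9649 ∤ 1276, so 9649 is unramified.
Euler's criterion: 319^4824 mod 9649 = 1. Thus (319|9649) = 1.
Legendre symbol 1 ⇒ 9649 is split.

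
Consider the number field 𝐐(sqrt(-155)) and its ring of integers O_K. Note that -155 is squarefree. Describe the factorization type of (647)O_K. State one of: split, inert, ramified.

splits completely

d = -155 ≡ 1 (mod 4), so O_K = ℤ[(1+√-155)/2] and disc(K) = d = -155.
647 ∤ -155, so 647 is unramified.
(-155/647) = 492^323 mod 647 = 1, giving Legendre symbol 1.
Legendre symbol 1 ⇒ 647 is split.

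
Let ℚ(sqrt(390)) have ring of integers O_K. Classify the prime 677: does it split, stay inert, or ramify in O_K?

677 remains inert

Since 390 ≢ 1 mod 4, the ring of integers is ℤ[√390] with discriminant 4·390 = 1560.
677 ∤ 1560, so 677 is unramified.
Legendre symbol by Euler's criterion: (390/677) ≡ 390^338 ≡ 676 (mod 677), i.e. (390/677) = -1.
Legendre symbol -1 ⇒ 677 is inert.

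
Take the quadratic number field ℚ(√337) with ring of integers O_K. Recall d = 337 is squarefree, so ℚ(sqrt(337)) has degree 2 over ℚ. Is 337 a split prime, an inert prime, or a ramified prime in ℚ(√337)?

337 is ramified

Since 337 ≡ 1 mod 4, the ring of integers is ℤ[(1+√337)/2] with discriminant 337.
337 divides disc(K) = 337, so 337 ramifies.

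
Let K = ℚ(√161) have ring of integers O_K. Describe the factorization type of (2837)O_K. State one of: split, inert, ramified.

Since 161 ≡ 1 mod 4, the ring of integers is ℤ[(1+√161)/2] with discriminant 161.
Since gcd(2837, 161) = 1 the prime 2837 does not ramify.
(161/2837) = 161^1418 mod 2837 = 1, giving Legendre symbol 1.
(161/2837) = 1, so 2837 splits.

split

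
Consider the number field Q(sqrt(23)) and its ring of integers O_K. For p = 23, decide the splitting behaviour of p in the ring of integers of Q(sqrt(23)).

ramified — (23) = 𝔭²

23 mod 4 = 3, hence disc K = 4·23 = 92 and O_K = ℤ[√23].
23 divides disc(K) = 92, so 23 ramifies.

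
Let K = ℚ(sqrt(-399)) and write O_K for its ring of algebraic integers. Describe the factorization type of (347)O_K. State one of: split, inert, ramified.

inert

-399 mod 4 = 1, hence disc K = -399 and O_K = ℤ[(1+√-399)/2].
347 ∤ -399, so 347 is unramified.
Compute (-399/347) via Euler: 295^((347-1)/2) mod 347 = 346, so (-399/347) = -1.
(-399/347) = -1, so 347 is inert.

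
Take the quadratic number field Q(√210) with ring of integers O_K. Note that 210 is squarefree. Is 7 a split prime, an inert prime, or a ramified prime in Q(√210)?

Since 210 ≢ 1 mod 4, the ring of integers is ℤ[√210] with discriminant 4·210 = 840.
disc(K) = 840 = 7·120, so p = 7 is ramified.

ramified — (7) = 𝔭²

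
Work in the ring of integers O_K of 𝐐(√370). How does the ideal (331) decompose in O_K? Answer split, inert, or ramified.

split

370 mod 4 = 2, hence disc K = 4·370 = 1480 and O_K = ℤ[√370].
disc(K) = 1480 is not divisible by 331; 331 is unramified.
Compute (370/331) via Euler: 39^((331-1)/2) mod 331 = 1, so (370/331) = 1.
d is a quadratic residue mod p, hence 331 splits in O_K.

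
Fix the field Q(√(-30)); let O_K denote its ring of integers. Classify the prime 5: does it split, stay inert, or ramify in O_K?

d = -30 ≡ 2 (mod 4), so O_K = ℤ[√-30] and disc(K) = 4d = -120.
disc(K) = -120 = 5·(-24), so p = 5 is ramified.

ramified — (5) = 𝔭²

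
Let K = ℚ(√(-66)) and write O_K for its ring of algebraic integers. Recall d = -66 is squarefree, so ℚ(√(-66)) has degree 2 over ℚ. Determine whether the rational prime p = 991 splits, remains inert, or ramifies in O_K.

inert

-66 mod 4 = 2, hence disc K = 4·(-66) = -264 and O_K = ℤ[√-66].
disc(K) = -264 is not divisible by 991; 991 is unramified.
Euler's criterion: (-66)^495 mod 991 = 990. Thus (-66|991) = -1.
(-66/991) = -1, so 991 is inert.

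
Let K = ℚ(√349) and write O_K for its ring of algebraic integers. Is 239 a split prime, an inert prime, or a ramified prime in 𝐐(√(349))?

split — (239) = 𝔭₁𝔭₂ with 𝔭₁ ≠ 𝔭₂

349 mod 4 = 1, hence disc K = 349 and O_K = ℤ[(1+√349)/2].
239 ∤ 349, so 239 is unramified.
Euler's criterion: 349^119 mod 239 = 1. Thus (349|239) = 1.
d is a quadratic residue mod p, hence 239 splits in O_K.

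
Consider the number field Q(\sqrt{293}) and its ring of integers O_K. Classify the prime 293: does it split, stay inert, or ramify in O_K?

p ramifies

Since 293 ≡ 1 mod 4, the ring of integers is ℤ[(1+√293)/2] with discriminant 293.
293 divides disc(K) = 293, so 293 ramifies.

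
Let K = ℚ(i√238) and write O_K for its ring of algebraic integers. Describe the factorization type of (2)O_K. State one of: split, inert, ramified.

ramified — (2) = 𝔭²

-238 mod 4 = 2, hence disc K = 4·(-238) = -952 and O_K = ℤ[√-238].
Ramification test: 2 | -952. The prime 2 ramifies in K.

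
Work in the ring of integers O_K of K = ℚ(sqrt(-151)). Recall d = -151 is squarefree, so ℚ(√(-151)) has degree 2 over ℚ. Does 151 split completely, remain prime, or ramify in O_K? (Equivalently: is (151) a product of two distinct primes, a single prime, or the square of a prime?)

Since -151 ≡ 1 mod 4, the ring of integers is ℤ[(1+√-151)/2] with discriminant -151.
disc(K) = -151 = 151·(-1), so p = 151 is ramified.

ramified — (151) = 𝔭²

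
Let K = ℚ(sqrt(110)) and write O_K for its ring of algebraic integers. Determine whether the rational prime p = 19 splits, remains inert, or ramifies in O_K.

19 remains inert

110 mod 4 = 2, hence disc K = 4·110 = 440 and O_K = ℤ[√110].
19 ∤ 440, so 19 is unramified.
Compute (110/19) via Euler: 15^((19-1)/2) mod 19 = 18, so (110/19) = -1.
(110/19) = -1, so 19 is inert.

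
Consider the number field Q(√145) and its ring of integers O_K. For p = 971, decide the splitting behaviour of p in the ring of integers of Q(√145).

p is inert

d = 145 ≡ 1 (mod 4), so O_K = ℤ[(1+√145)/2] and disc(K) = d = 145.
disc(K) = 145 is not divisible by 971; 971 is unramified.
Euler's criterion: 145^485 mod 971 = 970. Thus (145|971) = -1.
(145/971) = -1, so 971 is inert.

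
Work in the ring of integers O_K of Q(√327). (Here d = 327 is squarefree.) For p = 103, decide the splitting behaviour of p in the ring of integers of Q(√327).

d = 327 ≡ 3 (mod 4), so O_K = ℤ[√327] and disc(K) = 4d = 1308.
103 ∤ 1308, so 103 is unramified.
Euler's criterion: 327^51 mod 103 = 1. Thus (327|103) = 1.
d is a quadratic residue mod p, hence 103 splits in O_K.

103 splits in O_K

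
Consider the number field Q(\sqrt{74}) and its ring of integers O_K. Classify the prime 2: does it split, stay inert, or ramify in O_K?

p ramifies

d = 74 ≡ 2 (mod 4), so O_K = ℤ[√74] and disc(K) = 4d = 296.
Ramification test: 2 | 296. The prime 2 ramifies in K.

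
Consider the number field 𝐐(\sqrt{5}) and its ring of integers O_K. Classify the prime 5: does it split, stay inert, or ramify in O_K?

d = 5 ≡ 1 (mod 4), so O_K = ℤ[(1+√5)/2] and disc(K) = d = 5.
disc(K) = 5 = 5·1, so p = 5 is ramified.

p ramifies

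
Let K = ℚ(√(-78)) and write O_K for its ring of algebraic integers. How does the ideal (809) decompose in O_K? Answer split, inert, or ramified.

-78 mod 4 = 2, hence disc K = 4·(-78) = -312 and O_K = ℤ[√-78].
disc(K) = -312 is not divisible by 809; 809 is unramified.
Legendre symbol by Euler's criterion: (-78/809) ≡ (-78)^404 ≡ 808 (mod 809), i.e. (-78/809) = -1.
(-78/809) = -1, so 809 is inert.

809 remains inert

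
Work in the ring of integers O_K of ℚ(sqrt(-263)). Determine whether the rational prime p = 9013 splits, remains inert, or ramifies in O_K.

9013 remains inert

-263 mod 4 = 1, hence disc K = -263 and O_K = ℤ[(1+√-263)/2].
disc(K) = -263 is not divisible by 9013; 9013 is unramified.
Euler's criterion: (-263)^4506 mod 9013 = 9012. Thus (-263|9013) = -1.
(-263/9013) = -1, so 9013 is inert.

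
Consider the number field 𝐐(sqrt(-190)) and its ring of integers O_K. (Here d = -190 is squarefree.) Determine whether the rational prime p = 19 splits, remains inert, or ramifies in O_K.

d = -190 ≡ 2 (mod 4), so O_K = ℤ[√-190] and disc(K) = 4d = -760.
Ramification test: 19 | -760. The prime 19 ramifies in K.

ramified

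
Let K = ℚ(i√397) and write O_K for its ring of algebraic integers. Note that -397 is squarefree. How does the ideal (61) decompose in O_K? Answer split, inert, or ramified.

p is inert

Since -397 ≢ 1 mod 4, the ring of integers is ℤ[√-397] with discriminant 4·(-397) = -1588.
61 ∤ -1588, so 61 is unramified.
(-397/61) = 30^30 mod 61 = 60, giving Legendre symbol -1.
d is a non-residue mod p, hence 61 remains inert in O_K.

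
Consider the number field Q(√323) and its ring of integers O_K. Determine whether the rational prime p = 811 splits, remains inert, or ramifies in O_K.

remains prime (inert)

Since 323 ≢ 1 mod 4, the ring of integers is ℤ[√323] with discriminant 4·323 = 1292.
disc(K) = 1292 is not divisible by 811; 811 is unramified.
Compute (323/811) via Euler: 323^((811-1)/2) mod 811 = 810, so (323/811) = -1.
d is a non-residue mod p, hence 811 remains inert in O_K.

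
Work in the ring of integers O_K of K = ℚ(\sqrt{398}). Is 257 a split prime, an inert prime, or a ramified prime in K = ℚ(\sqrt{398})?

Since 398 ≢ 1 mod 4, the ring of integers is ℤ[√398] with discriminant 4·398 = 1592.
disc(K) = 1592 is not divisible by 257; 257 is unramified.
Euler's criterion: 398^128 mod 257 = 1. Thus (398|257) = 1.
Legendre symbol 1 ⇒ 257 is split.

splits completely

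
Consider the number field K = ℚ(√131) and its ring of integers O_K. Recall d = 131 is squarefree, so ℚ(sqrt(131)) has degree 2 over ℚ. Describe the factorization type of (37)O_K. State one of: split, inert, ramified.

131 mod 4 = 3, hence disc K = 4·131 = 524 and O_K = ℤ[√131].
disc(K) = 524 is not divisible by 37; 37 is unramified.
(131/37) = 20^18 mod 37 = 36, giving Legendre symbol -1.
(131/37) = -1, so 37 is inert.

inert — (37) stays prime in O_K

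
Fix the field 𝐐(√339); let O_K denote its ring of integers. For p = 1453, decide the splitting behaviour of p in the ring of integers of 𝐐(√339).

splits completely

d = 339 ≡ 3 (mod 4), so O_K = ℤ[√339] and disc(K) = 4d = 1356.
1453 ∤ 1356, so 1453 is unramified.
Euler's criterion: 339^726 mod 1453 = 1. Thus (339|1453) = 1.
(339/1453) = 1, so 1453 splits.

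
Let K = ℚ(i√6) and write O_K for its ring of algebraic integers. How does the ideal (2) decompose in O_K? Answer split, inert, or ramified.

Since -6 ≢ 1 mod 4, the ring of integers is ℤ[√-6] with discriminant 4·(-6) = -24.
2 divides disc(K) = -24, so 2 ramifies.

2 is ramified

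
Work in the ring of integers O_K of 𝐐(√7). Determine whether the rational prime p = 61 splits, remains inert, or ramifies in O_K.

p is inert

Since 7 ≢ 1 mod 4, the ring of integers is ℤ[√7] with discriminant 4·7 = 28.
disc(K) = 28 is not divisible by 61; 61 is unramified.
(7/61) = 7^30 mod 61 = 60, giving Legendre symbol -1.
d is a non-residue mod p, hence 61 remains inert in O_K.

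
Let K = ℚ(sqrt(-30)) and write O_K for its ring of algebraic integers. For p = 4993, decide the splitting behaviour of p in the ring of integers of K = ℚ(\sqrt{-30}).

inert — (4993) stays prime in O_K

-30 mod 4 = 2, hence disc K = 4·(-30) = -120 and O_K = ℤ[√-30].
4993 ∤ -120, so 4993 is unramified.
Legendre symbol by Euler's criterion: (-30/4993) ≡ (-30)^2496 ≡ 4992 (mod 4993), i.e. (-30/4993) = -1.
d is a non-residue mod p, hence 4993 remains inert in O_K.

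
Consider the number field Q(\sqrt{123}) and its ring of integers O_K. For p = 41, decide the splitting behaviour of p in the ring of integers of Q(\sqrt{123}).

Since 123 ≢ 1 mod 4, the ring of integers is ℤ[√123] with discriminant 4·123 = 492.
41 divides disc(K) = 492, so 41 ramifies.

ramified — (41) = 𝔭²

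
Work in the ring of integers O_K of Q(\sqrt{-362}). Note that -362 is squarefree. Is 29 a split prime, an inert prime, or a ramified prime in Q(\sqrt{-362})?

p is inert

d = -362 ≡ 2 (mod 4), so O_K = ℤ[√-362] and disc(K) = 4d = -1448.
29 ∤ -1448, so 29 is unramified.
(-362/29) = 15^14 mod 29 = 28, giving Legendre symbol -1.
(-362/29) = -1, so 29 is inert.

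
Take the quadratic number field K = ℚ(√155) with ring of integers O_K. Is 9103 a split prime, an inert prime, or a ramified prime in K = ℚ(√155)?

Since 155 ≢ 1 mod 4, the ring of integers is ℤ[√155] with discriminant 4·155 = 620.
Since gcd(9103, 620) = 1 the prime 9103 does not ramify.
Euler's criterion: 155^4551 mod 9103 = 1. Thus (155|9103) = 1.
d is a quadratic residue mod p, hence 9103 splits in O_K.

split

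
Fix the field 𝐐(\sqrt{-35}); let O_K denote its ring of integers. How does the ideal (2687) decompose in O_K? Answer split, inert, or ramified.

d = -35 ≡ 1 (mod 4), so O_K = ℤ[(1+√-35)/2] and disc(K) = d = -35.
disc(K) = -35 is not divisible by 2687; 2687 is unramified.
Euler's criterion: (-35)^1343 mod 2687 = 1. Thus (-35|2687) = 1.
(-35/2687) = 1, so 2687 splits.

split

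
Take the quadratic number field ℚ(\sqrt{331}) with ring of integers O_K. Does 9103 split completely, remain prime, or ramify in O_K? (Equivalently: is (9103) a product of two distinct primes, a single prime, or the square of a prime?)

Since 331 ≢ 1 mod 4, the ring of integers is ℤ[√331] with discriminant 4·331 = 1324.
Since gcd(9103, 1324) = 1 the prime 9103 does not ramify.
Euler's criterion: 331^4551 mod 9103 = 1. Thus (331|9103) = 1.
Legendre symbol 1 ⇒ 9103 is split.

9103 splits in O_K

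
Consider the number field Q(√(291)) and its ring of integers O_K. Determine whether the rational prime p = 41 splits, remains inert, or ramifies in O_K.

p splits

291 mod 4 = 3, hence disc K = 4·291 = 1164 and O_K = ℤ[√291].
disc(K) = 1164 is not divisible by 41; 41 is unramified.
Euler's criterion: 291^20 mod 41 = 1. Thus (291|41) = 1.
(291/41) = 1, so 41 splits.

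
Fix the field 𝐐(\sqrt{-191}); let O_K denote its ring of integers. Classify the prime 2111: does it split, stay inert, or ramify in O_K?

p splits

Since -191 ≡ 1 mod 4, the ring of integers is ℤ[(1+√-191)/2] with discriminant -191.
2111 ∤ -191, so 2111 is unramified.
Legendre symbol by Euler's criterion: (-191/2111) ≡ (-191)^1055 ≡ 1 (mod 2111), i.e. (-191/2111) = 1.
Legendre symbol 1 ⇒ 2111 is split.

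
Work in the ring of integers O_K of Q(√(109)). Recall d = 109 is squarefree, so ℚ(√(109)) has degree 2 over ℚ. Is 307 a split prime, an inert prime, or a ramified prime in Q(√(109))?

p splits

109 mod 4 = 1, hence disc K = 109 and O_K = ℤ[(1+√109)/2].
disc(K) = 109 is not divisible by 307; 307 is unramified.
Compute (109/307) via Euler: 109^((307-1)/2) mod 307 = 1, so (109/307) = 1.
Legendre symbol 1 ⇒ 307 is split.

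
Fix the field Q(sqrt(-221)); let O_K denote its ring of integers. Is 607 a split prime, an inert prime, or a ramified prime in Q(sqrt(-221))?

d = -221 ≡ 3 (mod 4), so O_K = ℤ[√-221] and disc(K) = 4d = -884.
607 ∤ -884, so 607 is unramified.
Euler's criterion: (-221)^303 mod 607 = 1. Thus (-221|607) = 1.
(-221/607) = 1, so 607 splits.

split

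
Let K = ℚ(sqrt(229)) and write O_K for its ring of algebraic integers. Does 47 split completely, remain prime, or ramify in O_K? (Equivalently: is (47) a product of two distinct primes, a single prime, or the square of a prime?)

inert

d = 229 ≡ 1 (mod 4), so O_K = ℤ[(1+√229)/2] and disc(K) = d = 229.
47 ∤ 229, so 47 is unramified.
Euler's criterion: 229^23 mod 47 = 46. Thus (229|47) = -1.
(229/47) = -1, so 47 is inert.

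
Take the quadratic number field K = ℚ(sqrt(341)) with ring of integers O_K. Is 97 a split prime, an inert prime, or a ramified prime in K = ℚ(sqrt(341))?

p splits

341 mod 4 = 1, hence disc K = 341 and O_K = ℤ[(1+√341)/2].
disc(K) = 341 is not divisible by 97; 97 is unramified.
Compute (341/97) via Euler: 50^((97-1)/2) mod 97 = 1, so (341/97) = 1.
(341/97) = 1, so 97 splits.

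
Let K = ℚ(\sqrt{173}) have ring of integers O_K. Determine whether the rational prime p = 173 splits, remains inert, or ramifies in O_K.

ramifies in O_K

Since 173 ≡ 1 mod 4, the ring of integers is ℤ[(1+√173)/2] with discriminant 173.
Ramification test: 173 | 173. The prime 173 ramifies in K.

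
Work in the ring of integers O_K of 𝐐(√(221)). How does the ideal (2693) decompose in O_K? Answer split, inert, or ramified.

split — (2693) = 𝔭₁𝔭₂ with 𝔭₁ ≠ 𝔭₂

Since 221 ≡ 1 mod 4, the ring of integers is ℤ[(1+√221)/2] with discriminant 221.
2693 ∤ 221, so 2693 is unramified.
(221/2693) = 221^1346 mod 2693 = 1, giving Legendre symbol 1.
d is a quadratic residue mod p, hence 2693 splits in O_K.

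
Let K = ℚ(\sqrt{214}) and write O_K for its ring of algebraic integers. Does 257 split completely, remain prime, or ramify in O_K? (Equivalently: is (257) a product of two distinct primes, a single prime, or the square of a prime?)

214 mod 4 = 2, hence disc K = 4·214 = 856 and O_K = ℤ[√214].
257 ∤ 856, so 257 is unramified.
Compute (214/257) via Euler: 214^((257-1)/2) mod 257 = 256, so (214/257) = -1.
d is a non-residue mod p, hence 257 remains inert in O_K.

inert — (257) stays prime in O_K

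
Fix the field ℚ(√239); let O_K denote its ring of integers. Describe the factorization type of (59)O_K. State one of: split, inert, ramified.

split

239 mod 4 = 3, hence disc K = 4·239 = 956 and O_K = ℤ[√239].
59 ∤ 956, so 59 is unramified.
Euler's criterion: 239^29 mod 59 = 1. Thus (239|59) = 1.
d is a quadratic residue mod p, hence 59 splits in O_K.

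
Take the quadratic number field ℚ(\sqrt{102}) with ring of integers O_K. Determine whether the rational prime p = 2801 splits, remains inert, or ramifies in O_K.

2801 remains inert

Since 102 ≢ 1 mod 4, the ring of integers is ℤ[√102] with discriminant 4·102 = 408.
Since gcd(2801, 408) = 1 the prime 2801 does not ramify.
(102/2801) = 102^1400 mod 2801 = 2800, giving Legendre symbol -1.
(102/2801) = -1, so 2801 is inert.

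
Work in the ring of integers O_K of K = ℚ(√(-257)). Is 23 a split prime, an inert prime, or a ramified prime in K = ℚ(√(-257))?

remains prime (inert)

-257 mod 4 = 3, hence disc K = 4·(-257) = -1028 and O_K = ℤ[√-257].
Since gcd(23, -1028) = 1 the prime 23 does not ramify.
(-257/23) = 19^11 mod 23 = 22, giving Legendre symbol -1.
d is a non-residue mod p, hence 23 remains inert in O_K.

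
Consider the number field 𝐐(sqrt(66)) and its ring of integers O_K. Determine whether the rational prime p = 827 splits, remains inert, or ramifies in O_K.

inert — (827) stays prime in O_K

66 mod 4 = 2, hence disc K = 4·66 = 264 and O_K = ℤ[√66].
Since gcd(827, 264) = 1 the prime 827 does not ramify.
(66/827) = 66^413 mod 827 = 826, giving Legendre symbol -1.
d is a non-residue mod p, hence 827 remains inert in O_K.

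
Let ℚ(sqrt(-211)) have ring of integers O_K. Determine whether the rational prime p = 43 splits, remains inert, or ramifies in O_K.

d = -211 ≡ 1 (mod 4), so O_K = ℤ[(1+√-211)/2] and disc(K) = d = -211.
disc(K) = -211 is not divisible by 43; 43 is unramified.
Euler's criterion: (-211)^21 mod 43 = 1. Thus (-211|43) = 1.
d is a quadratic residue mod p, hence 43 splits in O_K.

split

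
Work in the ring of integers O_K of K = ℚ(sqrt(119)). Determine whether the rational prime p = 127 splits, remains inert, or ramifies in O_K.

Since 119 ≢ 1 mod 4, the ring of integers is ℤ[√119] with discriminant 4·119 = 476.
Since gcd(127, 476) = 1 the prime 127 does not ramify.
Legendre symbol by Euler's criterion: (119/127) ≡ 119^63 ≡ 126 (mod 127), i.e. (119/127) = -1.
d is a non-residue mod p, hence 127 remains inert in O_K.

127 remains inert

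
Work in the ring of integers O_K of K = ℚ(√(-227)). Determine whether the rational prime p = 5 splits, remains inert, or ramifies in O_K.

remains prime (inert)

d = -227 ≡ 1 (mod 4), so O_K = ℤ[(1+√-227)/2] and disc(K) = d = -227.
5 ∤ -227, so 5 is unramified.
Euler's criterion: (-227)^2 mod 5 = 4. Thus (-227|5) = -1.
Legendre symbol -1 ⇒ 5 is inert.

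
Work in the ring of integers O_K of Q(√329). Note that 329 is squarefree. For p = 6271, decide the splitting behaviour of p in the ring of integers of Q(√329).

d = 329 ≡ 1 (mod 4), so O_K = ℤ[(1+√329)/2] and disc(K) = d = 329.
Since gcd(6271, 329) = 1 the prime 6271 does not ramify.
Legendre symbol by Euler's criterion: (329/6271) ≡ 329^3135 ≡ 1 (mod 6271), i.e. (329/6271) = 1.
(329/6271) = 1, so 6271 splits.

p splits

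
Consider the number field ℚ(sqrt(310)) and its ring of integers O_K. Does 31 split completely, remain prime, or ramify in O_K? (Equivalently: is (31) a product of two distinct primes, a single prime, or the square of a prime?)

d = 310 ≡ 2 (mod 4), so O_K = ℤ[√310] and disc(K) = 4d = 1240.
31 divides disc(K) = 1240, so 31 ramifies.

31 is ramified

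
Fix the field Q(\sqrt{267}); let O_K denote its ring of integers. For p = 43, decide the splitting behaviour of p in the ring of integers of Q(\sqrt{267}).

splits completely

267 mod 4 = 3, hence disc K = 4·267 = 1068 and O_K = ℤ[√267].
disc(K) = 1068 is not divisible by 43; 43 is unramified.
Euler's criterion: 267^21 mod 43 = 1. Thus (267|43) = 1.
(267/43) = 1, so 43 splits.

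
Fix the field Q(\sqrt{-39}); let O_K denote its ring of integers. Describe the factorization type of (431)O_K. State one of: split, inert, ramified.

-39 mod 4 = 1, hence disc K = -39 and O_K = ℤ[(1+√-39)/2].
431 ∤ -39, so 431 is unramified.
Euler's criterion: (-39)^215 mod 431 = 1. Thus (-39|431) = 1.
Legendre symbol 1 ⇒ 431 is split.

splits completely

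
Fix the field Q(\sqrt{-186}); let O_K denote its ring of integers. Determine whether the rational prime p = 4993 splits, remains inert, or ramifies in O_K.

-186 mod 4 = 2, hence disc K = 4·(-186) = -744 and O_K = ℤ[√-186].
4993 ∤ -744, so 4993 is unramified.
Compute (-186/4993) via Euler: 4807^((4993-1)/2) mod 4993 = 1, so (-186/4993) = 1.
(-186/4993) = 1, so 4993 splits.

split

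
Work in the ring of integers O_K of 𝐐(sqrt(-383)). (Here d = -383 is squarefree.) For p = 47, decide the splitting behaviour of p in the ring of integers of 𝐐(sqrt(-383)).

remains prime (inert)

Since -383 ≡ 1 mod 4, the ring of integers is ℤ[(1+√-383)/2] with discriminant -383.
Since gcd(47, -383) = 1 the prime 47 does not ramify.
Euler's criterion: (-383)^23 mod 47 = 46. Thus (-383|47) = -1.
(-383/47) = -1, so 47 is inert.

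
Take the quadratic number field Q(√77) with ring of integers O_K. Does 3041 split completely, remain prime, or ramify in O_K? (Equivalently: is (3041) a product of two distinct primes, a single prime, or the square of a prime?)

inert

Since 77 ≡ 1 mod 4, the ring of integers is ℤ[(1+√77)/2] with discriminant 77.
disc(K) = 77 is not divisible by 3041; 3041 is unramified.
Compute (77/3041) via Euler: 77^((3041-1)/2) mod 3041 = 3040, so (77/3041) = -1.
d is a non-residue mod p, hence 3041 remains inert in O_K.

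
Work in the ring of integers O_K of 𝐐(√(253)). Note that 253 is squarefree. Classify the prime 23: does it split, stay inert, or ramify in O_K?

p ramifies

d = 253 ≡ 1 (mod 4), so O_K = ℤ[(1+√253)/2] and disc(K) = d = 253.
23 divides disc(K) = 253, so 23 ramifies.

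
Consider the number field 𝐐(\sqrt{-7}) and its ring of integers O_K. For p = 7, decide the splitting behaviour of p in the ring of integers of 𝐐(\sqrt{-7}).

-7 mod 4 = 1, hence disc K = -7 and O_K = ℤ[(1+√-7)/2].
7 divides disc(K) = -7, so 7 ramifies.

p ramifies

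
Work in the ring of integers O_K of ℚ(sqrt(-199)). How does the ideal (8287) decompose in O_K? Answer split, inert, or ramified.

d = -199 ≡ 1 (mod 4), so O_K = ℤ[(1+√-199)/2] and disc(K) = d = -199.
Since gcd(8287, -199) = 1 the prime 8287 does not ramify.
Euler's criterion: (-199)^4143 mod 8287 = 1. Thus (-199|8287) = 1.
(-199/8287) = 1, so 8287 splits.

splits completely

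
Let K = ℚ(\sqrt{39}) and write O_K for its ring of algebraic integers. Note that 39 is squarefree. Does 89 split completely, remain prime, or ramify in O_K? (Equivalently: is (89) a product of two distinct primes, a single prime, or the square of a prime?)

39 mod 4 = 3, hence disc K = 4·39 = 156 and O_K = ℤ[√39].
disc(K) = 156 is not divisible by 89; 89 is unramified.
Legendre symbol by Euler's criterion: (39/89) ≡ 39^44 ≡ 1 (mod 89), i.e. (39/89) = 1.
(39/89) = 1, so 89 splits.

splits completely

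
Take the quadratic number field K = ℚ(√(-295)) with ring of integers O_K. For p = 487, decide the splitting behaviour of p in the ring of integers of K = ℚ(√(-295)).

-295 mod 4 = 1, hence disc K = -295 and O_K = ℤ[(1+√-295)/2].
487 ∤ -295, so 487 is unramified.
Euler's criterion: (-295)^243 mod 487 = 486. Thus (-295|487) = -1.
d is a non-residue mod p, hence 487 remains inert in O_K.

487 remains inert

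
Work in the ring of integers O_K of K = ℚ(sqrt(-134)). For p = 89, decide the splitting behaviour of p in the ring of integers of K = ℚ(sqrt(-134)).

-134 mod 4 = 2, hence disc K = 4·(-134) = -536 and O_K = ℤ[√-134].
disc(K) = -536 is not divisible by 89; 89 is unramified.
Compute (-134/89) via Euler: 44^((89-1)/2) mod 89 = 1, so (-134/89) = 1.
(-134/89) = 1, so 89 splits.

p splits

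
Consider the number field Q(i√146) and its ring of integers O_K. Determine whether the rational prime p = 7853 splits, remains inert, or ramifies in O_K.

split — (7853) = 𝔭₁𝔭₂ with 𝔭₁ ≠ 𝔭₂

-146 mod 4 = 2, hence disc K = 4·(-146) = -584 and O_K = ℤ[√-146].
7853 ∤ -584, so 7853 is unramified.
Legendre symbol by Euler's criterion: (-146/7853) ≡ (-146)^3926 ≡ 1 (mod 7853), i.e. (-146/7853) = 1.
d is a quadratic residue mod p, hence 7853 splits in O_K.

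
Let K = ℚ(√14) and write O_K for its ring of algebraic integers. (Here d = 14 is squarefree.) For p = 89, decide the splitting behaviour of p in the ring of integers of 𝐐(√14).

inert — (89) stays prime in O_K

d = 14 ≡ 2 (mod 4), so O_K = ℤ[√14] and disc(K) = 4d = 56.
disc(K) = 56 is not divisible by 89; 89 is unramified.
(14/89) = 14^44 mod 89 = 88, giving Legendre symbol -1.
Legendre symbol -1 ⇒ 89 is inert.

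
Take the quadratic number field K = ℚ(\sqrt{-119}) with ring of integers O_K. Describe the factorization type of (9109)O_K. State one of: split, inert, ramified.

-119 mod 4 = 1, hence disc K = -119 and O_K = ℤ[(1+√-119)/2].
9109 ∤ -119, so 9109 is unramified.
Legendre symbol by Euler's criterion: (-119/9109) ≡ (-119)^4554 ≡ 9108 (mod 9109), i.e. (-119/9109) = -1.
(-119/9109) = -1, so 9109 is inert.

9109 remains inert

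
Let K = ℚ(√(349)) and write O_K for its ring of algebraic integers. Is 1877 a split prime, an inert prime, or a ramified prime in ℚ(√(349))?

remains prime (inert)

349 mod 4 = 1, hence disc K = 349 and O_K = ℤ[(1+√349)/2].
1877 ∤ 349, so 1877 is unramified.
Compute (349/1877) via Euler: 349^((1877-1)/2) mod 1877 = 1876, so (349/1877) = -1.
(349/1877) = -1, so 1877 is inert.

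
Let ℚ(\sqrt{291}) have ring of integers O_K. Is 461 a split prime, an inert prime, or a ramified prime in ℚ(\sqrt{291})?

461 remains inert

Since 291 ≢ 1 mod 4, the ring of integers is ℤ[√291] with discriminant 4·291 = 1164.
disc(K) = 1164 is not divisible by 461; 461 is unramified.
Compute (291/461) via Euler: 291^((461-1)/2) mod 461 = 460, so (291/461) = -1.
Legendre symbol -1 ⇒ 461 is inert.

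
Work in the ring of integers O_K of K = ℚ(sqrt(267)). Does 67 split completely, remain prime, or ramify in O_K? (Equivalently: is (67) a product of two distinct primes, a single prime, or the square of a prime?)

p is inert

Since 267 ≢ 1 mod 4, the ring of integers is ℤ[√267] with discriminant 4·267 = 1068.
67 ∤ 1068, so 67 is unramified.
Compute (267/67) via Euler: 66^((67-1)/2) mod 67 = 66, so (267/67) = -1.
d is a non-residue mod p, hence 67 remains inert in O_K.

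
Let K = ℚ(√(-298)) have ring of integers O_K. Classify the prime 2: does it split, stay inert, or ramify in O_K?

d = -298 ≡ 2 (mod 4), so O_K = ℤ[√-298] and disc(K) = 4d = -1192.
disc(K) = -1192 = 2·(-596), so p = 2 is ramified.

ramified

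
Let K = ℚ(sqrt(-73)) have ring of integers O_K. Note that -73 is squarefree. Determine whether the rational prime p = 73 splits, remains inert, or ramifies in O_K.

ramifies in O_K

-73 mod 4 = 3, hence disc K = 4·(-73) = -292 and O_K = ℤ[√-73].
73 divides disc(K) = -292, so 73 ramifies.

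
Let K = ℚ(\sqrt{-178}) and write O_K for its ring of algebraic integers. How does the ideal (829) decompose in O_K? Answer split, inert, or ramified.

Since -178 ≢ 1 mod 4, the ring of integers is ℤ[√-178] with discriminant 4·(-178) = -712.
829 ∤ -712, so 829 is unramified.
Legendre symbol by Euler's criterion: (-178/829) ≡ (-178)^414 ≡ 1 (mod 829), i.e. (-178/829) = 1.
d is a quadratic residue mod p, hence 829 splits in O_K.

split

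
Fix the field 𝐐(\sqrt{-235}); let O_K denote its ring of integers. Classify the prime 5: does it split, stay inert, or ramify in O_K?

ramifies in O_K

-235 mod 4 = 1, hence disc K = -235 and O_K = ℤ[(1+√-235)/2].
disc(K) = -235 = 5·(-47), so p = 5 is ramified.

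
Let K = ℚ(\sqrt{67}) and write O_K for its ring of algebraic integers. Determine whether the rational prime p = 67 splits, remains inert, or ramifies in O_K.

d = 67 ≡ 3 (mod 4), so O_K = ℤ[√67] and disc(K) = 4d = 268.
67 divides disc(K) = 268, so 67 ramifies.

ramified — (67) = 𝔭²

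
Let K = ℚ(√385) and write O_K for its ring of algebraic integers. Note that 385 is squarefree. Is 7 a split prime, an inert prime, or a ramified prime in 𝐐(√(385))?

7 is ramified

Since 385 ≡ 1 mod 4, the ring of integers is ℤ[(1+√385)/2] with discriminant 385.
Ramification test: 7 | 385. The prime 7 ramifies in K.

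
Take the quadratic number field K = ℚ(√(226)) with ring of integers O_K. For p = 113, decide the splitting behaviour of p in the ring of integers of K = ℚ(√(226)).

ramified

d = 226 ≡ 2 (mod 4), so O_K = ℤ[√226] and disc(K) = 4d = 904.
113 divides disc(K) = 904, so 113 ramifies.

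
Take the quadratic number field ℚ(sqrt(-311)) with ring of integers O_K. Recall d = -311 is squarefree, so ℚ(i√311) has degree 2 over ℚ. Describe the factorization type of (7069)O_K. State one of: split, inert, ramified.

d = -311 ≡ 1 (mod 4), so O_K = ℤ[(1+√-311)/2] and disc(K) = d = -311.
Since gcd(7069, -311) = 1 the prime 7069 does not ramify.
Legendre symbol by Euler's criterion: (-311/7069) ≡ (-311)^3534 ≡ 7068 (mod 7069), i.e. (-311/7069) = -1.
(-311/7069) = -1, so 7069 is inert.

inert — (7069) stays prime in O_K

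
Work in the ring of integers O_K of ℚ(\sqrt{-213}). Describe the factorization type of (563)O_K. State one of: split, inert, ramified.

d = -213 ≡ 3 (mod 4), so O_K = ℤ[√-213] and disc(K) = 4d = -852.
563 ∤ -852, so 563 is unramified.
(-213/563) = 350^281 mod 563 = 562, giving Legendre symbol -1.
Legendre symbol -1 ⇒ 563 is inert.

inert — (563) stays prime in O_K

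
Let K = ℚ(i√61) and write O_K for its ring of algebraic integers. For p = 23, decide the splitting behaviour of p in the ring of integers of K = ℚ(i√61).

d = -61 ≡ 3 (mod 4), so O_K = ℤ[√-61] and disc(K) = 4d = -244.
Since gcd(23, -244) = 1 the prime 23 does not ramify.
(-61/23) = 8^11 mod 23 = 1, giving Legendre symbol 1.
Legendre symbol 1 ⇒ 23 is split.

23 splits in O_K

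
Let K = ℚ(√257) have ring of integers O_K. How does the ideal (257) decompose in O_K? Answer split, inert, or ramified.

257 mod 4 = 1, hence disc K = 257 and O_K = ℤ[(1+√257)/2].
Ramification test: 257 | 257. The prime 257 ramifies in K.

ramified — (257) = 𝔭²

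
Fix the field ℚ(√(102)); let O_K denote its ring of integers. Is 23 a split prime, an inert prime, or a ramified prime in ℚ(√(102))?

Since 102 ≢ 1 mod 4, the ring of integers is ℤ[√102] with discriminant 4·102 = 408.
disc(K) = 408 is not divisible by 23; 23 is unramified.
Compute (102/23) via Euler: 10^((23-1)/2) mod 23 = 22, so (102/23) = -1.
d is a non-residue mod p, hence 23 remains inert in O_K.

remains prime (inert)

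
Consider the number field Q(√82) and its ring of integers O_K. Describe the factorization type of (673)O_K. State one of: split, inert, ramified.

d = 82 ≡ 2 (mod 4), so O_K = ℤ[√82] and disc(K) = 4d = 328.
Since gcd(673, 328) = 1 the prime 673 does not ramify.
Compute (82/673) via Euler: 82^((673-1)/2) mod 673 = 672, so (82/673) = -1.
Legendre symbol -1 ⇒ 673 is inert.

inert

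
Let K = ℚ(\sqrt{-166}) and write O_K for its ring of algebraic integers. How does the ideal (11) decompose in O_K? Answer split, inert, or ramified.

Since -166 ≢ 1 mod 4, the ring of integers is ℤ[√-166] with discriminant 4·(-166) = -664.
Since gcd(11, -664) = 1 the prime 11 does not ramify.
(-166/11) = 10^5 mod 11 = 10, giving Legendre symbol -1.
d is a non-residue mod p, hence 11 remains inert in O_K.

inert — (11) stays prime in O_K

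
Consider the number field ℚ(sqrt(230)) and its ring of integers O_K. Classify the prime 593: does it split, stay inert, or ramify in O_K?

Since 230 ≢ 1 mod 4, the ring of integers is ℤ[√230] with discriminant 4·230 = 920.
593 ∤ 920, so 593 is unramified.
Euler's criterion: 230^296 mod 593 = 592. Thus (230|593) = -1.
(230/593) = -1, so 593 is inert.

p is inert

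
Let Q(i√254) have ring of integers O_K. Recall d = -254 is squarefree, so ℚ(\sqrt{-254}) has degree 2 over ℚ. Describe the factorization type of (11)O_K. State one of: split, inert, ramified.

11 remains inert

Since -254 ≢ 1 mod 4, the ring of integers is ℤ[√-254] with discriminant 4·(-254) = -1016.
11 ∤ -1016, so 11 is unramified.
Legendre symbol by Euler's criterion: (-254/11) ≡ (-254)^5 ≡ 10 (mod 11), i.e. (-254/11) = -1.
Legendre symbol -1 ⇒ 11 is inert.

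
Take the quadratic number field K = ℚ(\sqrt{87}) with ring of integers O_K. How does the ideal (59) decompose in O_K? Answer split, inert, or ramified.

split — (59) = 𝔭₁𝔭₂ with 𝔭₁ ≠ 𝔭₂

Since 87 ≢ 1 mod 4, the ring of integers is ℤ[√87] with discriminant 4·87 = 348.
disc(K) = 348 is not divisible by 59; 59 is unramified.
(87/59) = 28^29 mod 59 = 1, giving Legendre symbol 1.
(87/59) = 1, so 59 splits.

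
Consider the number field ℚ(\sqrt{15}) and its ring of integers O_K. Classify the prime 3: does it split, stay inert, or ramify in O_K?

d = 15 ≡ 3 (mod 4), so O_K = ℤ[√15] and disc(K) = 4d = 60.
3 divides disc(K) = 60, so 3 ramifies.

p ramifies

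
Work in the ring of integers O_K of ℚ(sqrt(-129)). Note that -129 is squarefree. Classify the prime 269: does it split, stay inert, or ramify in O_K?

p is inert

-129 mod 4 = 3, hence disc K = 4·(-129) = -516 and O_K = ℤ[√-129].
Since gcd(269, -516) = 1 the prime 269 does not ramify.
Euler's criterion: (-129)^134 mod 269 = 268. Thus (-129|269) = -1.
Legendre symbol -1 ⇒ 269 is inert.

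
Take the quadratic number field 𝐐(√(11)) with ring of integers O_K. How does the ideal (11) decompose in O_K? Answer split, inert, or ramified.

11 is ramified

d = 11 ≡ 3 (mod 4), so O_K = ℤ[√11] and disc(K) = 4d = 44.
disc(K) = 44 = 11·4, so p = 11 is ramified.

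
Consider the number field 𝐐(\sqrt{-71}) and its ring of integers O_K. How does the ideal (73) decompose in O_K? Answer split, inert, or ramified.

-71 mod 4 = 1, hence disc K = -71 and O_K = ℤ[(1+√-71)/2].
disc(K) = -71 is not divisible by 73; 73 is unramified.
Euler's criterion: (-71)^36 mod 73 = 1. Thus (-71|73) = 1.
d is a quadratic residue mod p, hence 73 splits in O_K.

73 splits in O_K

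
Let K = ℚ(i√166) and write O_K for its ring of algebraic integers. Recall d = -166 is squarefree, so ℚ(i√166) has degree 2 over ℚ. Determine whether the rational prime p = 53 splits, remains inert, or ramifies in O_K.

Since -166 ≢ 1 mod 4, the ring of integers is ℤ[√-166] with discriminant 4·(-166) = -664.
53 ∤ -664, so 53 is unramified.
Euler's criterion: (-166)^26 mod 53 = 1. Thus (-166|53) = 1.
d is a quadratic residue mod p, hence 53 splits in O_K.

split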